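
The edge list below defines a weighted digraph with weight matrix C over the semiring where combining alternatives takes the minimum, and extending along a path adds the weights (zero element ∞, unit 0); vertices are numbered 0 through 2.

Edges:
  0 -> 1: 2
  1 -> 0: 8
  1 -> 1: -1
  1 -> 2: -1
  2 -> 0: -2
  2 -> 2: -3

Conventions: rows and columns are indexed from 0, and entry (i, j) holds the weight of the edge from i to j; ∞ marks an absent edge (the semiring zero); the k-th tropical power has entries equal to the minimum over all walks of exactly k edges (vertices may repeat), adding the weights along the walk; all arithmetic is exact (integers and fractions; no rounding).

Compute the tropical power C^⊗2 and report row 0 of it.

C^⊗2:
  [10, 1, 1]
  [-3, -2, -4]
  [-5, 0, -6]
Answer: row 0 of C^⊗2 = [10, 1, 1]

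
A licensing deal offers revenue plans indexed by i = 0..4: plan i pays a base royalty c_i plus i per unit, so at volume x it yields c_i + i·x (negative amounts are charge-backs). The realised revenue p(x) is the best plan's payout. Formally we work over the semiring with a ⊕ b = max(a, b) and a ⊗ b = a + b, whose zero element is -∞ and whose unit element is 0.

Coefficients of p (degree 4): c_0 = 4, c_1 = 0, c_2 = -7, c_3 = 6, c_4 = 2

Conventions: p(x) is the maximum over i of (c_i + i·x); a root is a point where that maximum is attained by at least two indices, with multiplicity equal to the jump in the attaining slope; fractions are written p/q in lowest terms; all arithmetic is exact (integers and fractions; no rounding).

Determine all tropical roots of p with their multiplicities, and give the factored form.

hull edge (i=0, c=4) to (i=3, c=6): slope 2/3, span 3
hull edge (i=3, c=6) to (i=4, c=2): slope -4, span 1
Factored form: p(x) = 2 ⊗ (x ⊕ (-2/3)) ⊗ (x ⊕ (-2/3)) ⊗ (x ⊕ (-2/3)) ⊗ (x ⊕ 4)
Answer: roots = -2/3 (mult 3), 4 (mult 1)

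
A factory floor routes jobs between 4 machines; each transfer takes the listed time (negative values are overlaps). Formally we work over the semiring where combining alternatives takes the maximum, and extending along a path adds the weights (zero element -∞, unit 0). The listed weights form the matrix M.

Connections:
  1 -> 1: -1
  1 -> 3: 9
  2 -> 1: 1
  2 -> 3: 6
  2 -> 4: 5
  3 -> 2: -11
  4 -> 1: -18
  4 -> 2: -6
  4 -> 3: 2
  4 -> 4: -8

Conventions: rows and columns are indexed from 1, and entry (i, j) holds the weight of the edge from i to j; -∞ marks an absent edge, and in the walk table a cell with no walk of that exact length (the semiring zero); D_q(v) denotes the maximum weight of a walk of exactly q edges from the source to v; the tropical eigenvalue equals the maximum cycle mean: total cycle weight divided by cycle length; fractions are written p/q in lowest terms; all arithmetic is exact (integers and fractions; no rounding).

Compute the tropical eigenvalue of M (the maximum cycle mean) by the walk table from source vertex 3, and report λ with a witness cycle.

q=0: [-∞, -∞, 0, -∞]
q=1: [-∞, -11, -∞, -∞]
q=2: [-10, -∞, -5, -6]
q=3: [-11, -12, -1, -14]
q=4: [-11, -12, -2, -7]
Optimal cycle mean attained by: cycle 1->3->2->1, total 9 + (-11) + 1, length 3.
Answer: λ = -1/3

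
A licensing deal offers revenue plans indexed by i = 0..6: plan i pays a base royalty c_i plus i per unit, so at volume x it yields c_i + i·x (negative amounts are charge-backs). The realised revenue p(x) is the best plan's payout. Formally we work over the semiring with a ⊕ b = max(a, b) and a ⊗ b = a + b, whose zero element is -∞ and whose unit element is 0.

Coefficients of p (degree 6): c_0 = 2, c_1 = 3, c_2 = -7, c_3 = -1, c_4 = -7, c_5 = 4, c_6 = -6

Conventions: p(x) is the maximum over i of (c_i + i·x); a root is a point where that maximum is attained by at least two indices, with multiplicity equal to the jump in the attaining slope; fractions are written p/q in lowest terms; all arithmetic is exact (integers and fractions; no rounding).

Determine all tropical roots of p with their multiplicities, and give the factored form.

hull edge (i=0, c=2) to (i=1, c=3): slope 1, span 1
hull edge (i=1, c=3) to (i=5, c=4): slope 1/4, span 4
hull edge (i=5, c=4) to (i=6, c=-6): slope -10, span 1
Factored form: p(x) = -6 ⊗ (x ⊕ (-1)) ⊗ (x ⊕ (-1/4)) ⊗ (x ⊕ (-1/4)) ⊗ (x ⊕ (-1/4)) ⊗ (x ⊕ (-1/4)) ⊗ (x ⊕ 10)
Answer: roots = -1 (mult 1), -1/4 (mult 4), 10 (mult 1)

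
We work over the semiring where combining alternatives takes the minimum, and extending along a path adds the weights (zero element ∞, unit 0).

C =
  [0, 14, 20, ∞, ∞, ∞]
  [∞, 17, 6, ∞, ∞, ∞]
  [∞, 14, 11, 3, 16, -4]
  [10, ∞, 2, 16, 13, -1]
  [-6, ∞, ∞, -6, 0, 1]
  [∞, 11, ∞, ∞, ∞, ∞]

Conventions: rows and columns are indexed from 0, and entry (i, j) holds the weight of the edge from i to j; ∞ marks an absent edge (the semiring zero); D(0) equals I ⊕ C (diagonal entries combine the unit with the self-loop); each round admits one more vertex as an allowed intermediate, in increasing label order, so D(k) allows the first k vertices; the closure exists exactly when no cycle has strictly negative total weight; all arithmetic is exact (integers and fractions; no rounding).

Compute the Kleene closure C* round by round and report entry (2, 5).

D(0):
  [0, 14, 20, ∞, ∞, ∞]
  [∞, 0, 6, ∞, ∞, ∞]
  [∞, 14, 0, 3, 16, -4]
  [10, ∞, 2, 0, 13, -1]
  [-6, ∞, ∞, -6, 0, 1]
  [∞, 11, ∞, ∞, ∞, 0]
D(1):
  [0, 14, 20, ∞, ∞, ∞]
  [∞, 0, 6, ∞, ∞, ∞]
  [∞, 14, 0, 3, 16, -4]
  [10, 24, 2, 0, 13, -1]
  [-6, 8, 14, -6, 0, 1]
  [∞, 11, ∞, ∞, ∞, 0]
D(2):
  [0, 14, 20, ∞, ∞, ∞]
  [∞, 0, 6, ∞, ∞, ∞]
  [∞, 14, 0, 3, 16, -4]
  [10, 24, 2, 0, 13, -1]
  [-6, 8, 14, -6, 0, 1]
  [∞, 11, 17, ∞, ∞, 0]
D(3):
  [0, 14, 20, 23, 36, 16]
  [∞, 0, 6, 9, 22, 2]
  [∞, 14, 0, 3, 16, -4]
  [10, 16, 2, 0, 13, -2]
  [-6, 8, 14, -6, 0, 1]
  [∞, 11, 17, 20, 33, 0]
D(4):
  [0, 14, 20, 23, 36, 16]
  [19, 0, 6, 9, 22, 2]
  [13, 14, 0, 3, 16, -4]
  [10, 16, 2, 0, 13, -2]
  [-6, 8, -4, -6, 0, -8]
  [30, 11, 17, 20, 33, 0]
D(5):
  [0, 14, 20, 23, 36, 16]
  [16, 0, 6, 9, 22, 2]
  [10, 14, 0, 3, 16, -4]
  [7, 16, 2, 0, 13, -2]
  [-6, 8, -4, -6, 0, -8]
  [27, 11, 17, 20, 33, 0]
D(6):
  [0, 14, 20, 23, 36, 16]
  [16, 0, 6, 9, 22, 2]
  [10, 7, 0, 3, 16, -4]
  [7, 9, 2, 0, 13, -2]
  [-6, 3, -4, -6, 0, -8]
  [27, 11, 17, 20, 33, 0]
Answer: C*[2][5] = -4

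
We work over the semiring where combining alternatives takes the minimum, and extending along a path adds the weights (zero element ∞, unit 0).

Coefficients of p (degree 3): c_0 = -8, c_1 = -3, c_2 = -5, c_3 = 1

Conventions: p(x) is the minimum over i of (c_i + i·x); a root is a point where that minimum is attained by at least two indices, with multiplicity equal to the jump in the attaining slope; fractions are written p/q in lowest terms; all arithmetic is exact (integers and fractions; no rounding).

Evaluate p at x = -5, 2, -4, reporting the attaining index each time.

p(-5) = min(-8+0·(-5)=-8, -3+1·(-5)=-8, -5+2·(-5)=-15, 1+3·(-5)=-14) = -15 (attained by i=2)
p(2) = min(-8+0·2=-8, -3+1·2=-1, -5+2·2=-1, 1+3·2=7) = -8 (attained by i=0)
p(-4) = min(-8+0·(-4)=-8, -3+1·(-4)=-7, -5+2·(-4)=-13, 1+3·(-4)=-11) = -13 (attained by i=2)
Answer: p(-5) = -15; p(2) = -8; p(-4) = -13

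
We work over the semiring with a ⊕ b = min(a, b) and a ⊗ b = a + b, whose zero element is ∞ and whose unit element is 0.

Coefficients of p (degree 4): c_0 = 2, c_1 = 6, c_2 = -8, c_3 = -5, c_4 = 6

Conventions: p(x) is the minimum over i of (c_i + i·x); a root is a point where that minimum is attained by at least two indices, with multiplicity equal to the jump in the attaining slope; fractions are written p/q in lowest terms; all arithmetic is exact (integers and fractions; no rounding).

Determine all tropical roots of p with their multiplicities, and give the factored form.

hull edge (i=0, c=2) to (i=2, c=-8): slope -5, span 2
hull edge (i=2, c=-8) to (i=3, c=-5): slope 3, span 1
hull edge (i=3, c=-5) to (i=4, c=6): slope 11, span 1
Factored form: p(x) = 6 ⊗ (x ⊕ (-11)) ⊗ (x ⊕ (-3)) ⊗ (x ⊕ 5) ⊗ (x ⊕ 5)
Answer: roots = -11 (mult 1), -3 (mult 1), 5 (mult 2)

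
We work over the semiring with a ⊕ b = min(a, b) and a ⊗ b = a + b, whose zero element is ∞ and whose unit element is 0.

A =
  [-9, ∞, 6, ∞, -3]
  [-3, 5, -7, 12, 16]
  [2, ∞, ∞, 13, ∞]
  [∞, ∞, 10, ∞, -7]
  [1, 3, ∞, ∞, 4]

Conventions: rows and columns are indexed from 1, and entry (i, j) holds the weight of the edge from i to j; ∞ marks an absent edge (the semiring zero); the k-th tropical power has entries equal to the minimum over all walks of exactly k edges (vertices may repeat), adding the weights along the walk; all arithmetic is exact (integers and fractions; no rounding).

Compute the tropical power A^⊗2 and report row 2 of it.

A^⊗2:
  [-18, 0, -3, 19, -12]
  [-12, 10, -2, 6, -6]
  [-7, ∞, 8, ∞, -1]
  [-6, -4, ∞, 23, -3]
  [-8, 7, -4, 15, -2]
Answer: row 2 of A^⊗2 = [-12, 10, -2, 6, -6]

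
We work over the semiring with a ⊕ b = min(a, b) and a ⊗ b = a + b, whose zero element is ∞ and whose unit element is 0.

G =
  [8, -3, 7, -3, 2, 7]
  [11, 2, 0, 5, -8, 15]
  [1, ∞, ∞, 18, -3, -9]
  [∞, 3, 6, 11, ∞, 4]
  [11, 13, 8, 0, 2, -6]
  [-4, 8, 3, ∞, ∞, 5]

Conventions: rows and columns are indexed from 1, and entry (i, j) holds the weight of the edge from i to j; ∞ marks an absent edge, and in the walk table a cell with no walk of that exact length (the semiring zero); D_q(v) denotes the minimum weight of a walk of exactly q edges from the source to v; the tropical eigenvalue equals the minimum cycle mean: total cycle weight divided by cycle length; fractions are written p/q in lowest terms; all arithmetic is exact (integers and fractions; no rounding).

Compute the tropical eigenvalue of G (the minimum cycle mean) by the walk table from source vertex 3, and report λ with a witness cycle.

q=0: [∞, ∞, 0, ∞, ∞, ∞]
q=1: [1, ∞, ∞, 18, -3, -9]
q=2: [-13, -2, -6, -3, -1, -9]
q=3: [-13, -16, -6, -16, -11, -15]
q=4: [-19, -16, -16, -16, -24, -17]
q=5: [-21, -22, -16, -24, -24, -30]
q=6: [-34, -24, -27, -24, -30, -30]
Optimal cycle mean attained by: cycle 1->2->5->6->1, total (-3) + (-8) + (-6) + (-4), length 4.
Answer: λ = -21/4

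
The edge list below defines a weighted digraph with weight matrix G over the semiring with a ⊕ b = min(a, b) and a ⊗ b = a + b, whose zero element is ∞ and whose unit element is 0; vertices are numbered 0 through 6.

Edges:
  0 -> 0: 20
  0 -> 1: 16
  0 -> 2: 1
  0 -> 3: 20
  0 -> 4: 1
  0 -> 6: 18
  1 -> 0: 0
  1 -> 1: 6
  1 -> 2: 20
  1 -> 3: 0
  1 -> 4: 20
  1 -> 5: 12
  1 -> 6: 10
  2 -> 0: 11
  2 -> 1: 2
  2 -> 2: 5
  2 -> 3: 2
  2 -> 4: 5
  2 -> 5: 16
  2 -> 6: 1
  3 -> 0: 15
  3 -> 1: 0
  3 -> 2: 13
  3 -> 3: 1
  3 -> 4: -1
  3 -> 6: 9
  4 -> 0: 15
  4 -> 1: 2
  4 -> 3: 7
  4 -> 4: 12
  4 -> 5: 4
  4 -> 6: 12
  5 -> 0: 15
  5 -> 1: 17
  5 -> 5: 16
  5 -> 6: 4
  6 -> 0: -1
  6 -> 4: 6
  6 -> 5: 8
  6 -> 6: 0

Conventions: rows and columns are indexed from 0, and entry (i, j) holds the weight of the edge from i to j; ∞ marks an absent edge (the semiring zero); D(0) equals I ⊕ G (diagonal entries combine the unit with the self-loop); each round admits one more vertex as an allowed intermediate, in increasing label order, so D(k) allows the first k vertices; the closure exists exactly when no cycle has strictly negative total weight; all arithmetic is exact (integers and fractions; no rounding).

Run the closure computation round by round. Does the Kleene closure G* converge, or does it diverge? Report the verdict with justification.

D(0):
  [0, 16, 1, 20, 1, ∞, 18]
  [0, 0, 20, 0, 20, 12, 10]
  [11, 2, 0, 2, 5, 16, 1]
  [15, 0, 13, 0, -1, ∞, 9]
  [15, 2, ∞, 7, 0, 4, 12]
  [15, 17, ∞, ∞, ∞, 0, 4]
  [-1, ∞, ∞, ∞, 6, 8, 0]
D(1):
  [0, 16, 1, 20, 1, ∞, 18]
  [0, 0, 1, 0, 1, 12, 10]
  [11, 2, 0, 2, 5, 16, 1]
  [15, 0, 13, 0, -1, ∞, 9]
  [15, 2, 16, 7, 0, 4, 12]
  [15, 17, 16, 35, 16, 0, 4]
  [-1, 15, 0, 19, 0, 8, 0]
D(2):
  [0, 16, 1, 16, 1, 28, 18]
  [0, 0, 1, 0, 1, 12, 10]
  [2, 2, 0, 2, 3, 14, 1]
  [0, 0, 1, 0, -1, 12, 9]
  [2, 2, 3, 2, 0, 4, 12]
  [15, 17, 16, 17, 16, 0, 4]
  [-1, 15, 0, 15, 0, 8, 0]
D(3):
  [0, 3, 1, 3, 1, 15, 2]
  [0, 0, 1, 0, 1, 12, 2]
  [2, 2, 0, 2, 3, 14, 1]
  [0, 0, 1, 0, -1, 12, 2]
  [2, 2, 3, 2, 0, 4, 4]
  [15, 17, 16, 17, 16, 0, 4]
  [-1, 2, 0, 2, 0, 8, 0]
D(4):
  [0, 3, 1, 3, 1, 15, 2]
  [0, 0, 1, 0, -1, 12, 2]
  [2, 2, 0, 2, 1, 14, 1]
  [0, 0, 1, 0, -1, 12, 2]
  [2, 2, 3, 2, 0, 4, 4]
  [15, 17, 16, 17, 16, 0, 4]
  [-1, 2, 0, 2, 0, 8, 0]
D(5):
  [0, 3, 1, 3, 1, 5, 2]
  [0, 0, 1, 0, -1, 3, 2]
  [2, 2, 0, 2, 1, 5, 1]
  [0, 0, 1, 0, -1, 3, 2]
  [2, 2, 3, 2, 0, 4, 4]
  [15, 17, 16, 17, 16, 0, 4]
  [-1, 2, 0, 2, 0, 4, 0]
D(6):
  [0, 3, 1, 3, 1, 5, 2]
  [0, 0, 1, 0, -1, 3, 2]
  [2, 2, 0, 2, 1, 5, 1]
  [0, 0, 1, 0, -1, 3, 2]
  [2, 2, 3, 2, 0, 4, 4]
  [15, 17, 16, 17, 16, 0, 4]
  [-1, 2, 0, 2, 0, 4, 0]
D(7):
  [0, 3, 1, 3, 1, 5, 2]
  [0, 0, 1, 0, -1, 3, 2]
  [0, 2, 0, 2, 1, 5, 1]
  [0, 0, 1, 0, -1, 3, 2]
  [2, 2, 3, 2, 0, 4, 4]
  [3, 6, 4, 6, 4, 0, 4]
  [-1, 2, 0, 2, 0, 4, 0]
Key observation: every diagonal entry stays at the unit through all rounds, so no improving cycle exists.
Answer: CONVERGES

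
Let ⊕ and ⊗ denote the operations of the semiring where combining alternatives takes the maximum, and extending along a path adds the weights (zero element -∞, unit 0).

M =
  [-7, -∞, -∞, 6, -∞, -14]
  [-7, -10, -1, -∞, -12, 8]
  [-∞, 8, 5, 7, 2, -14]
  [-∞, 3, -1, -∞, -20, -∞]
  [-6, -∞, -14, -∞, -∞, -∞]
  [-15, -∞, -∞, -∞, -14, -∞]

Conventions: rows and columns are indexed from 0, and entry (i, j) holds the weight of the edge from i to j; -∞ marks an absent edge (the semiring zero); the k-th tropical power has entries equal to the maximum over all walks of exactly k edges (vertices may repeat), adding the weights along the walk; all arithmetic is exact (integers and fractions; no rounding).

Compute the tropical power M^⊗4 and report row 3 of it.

M^⊗2:
  [-14, 9, 5, -1, -14, -21]
  [-7, 7, 4, 6, 1, -2]
  [1, 13, 10, 12, 7, 16]
  [-4, 7, 4, 6, 1, 11]
  [-13, -6, -9, 0, -12, -20]
  [-20, -∞, -28, -9, -∞, -29]
M^⊗3:
  [2, 13, 10, 12, 7, 17]
  [0, 12, 9, 11, 6, 15]
  [6, 18, 15, 17, 12, 21]
  [0, 12, 9, 11, 6, 15]
  [-13, 3, -1, -2, -7, 2]
  [-27, -6, -10, -14, -26, -34]
M^⊗4:
  [6, 18, 15, 17, 12, 21]
  [5, 17, 14, 16, 11, 20]
  [11, 23, 20, 22, 17, 26]
  [5, 17, 14, 16, 11, 20]
  [-4, 7, 4, 6, 1, 11]
  [-13, -2, -5, -3, -8, 2]
Answer: row 3 of M^⊗4 = [5, 17, 14, 16, 11, 20]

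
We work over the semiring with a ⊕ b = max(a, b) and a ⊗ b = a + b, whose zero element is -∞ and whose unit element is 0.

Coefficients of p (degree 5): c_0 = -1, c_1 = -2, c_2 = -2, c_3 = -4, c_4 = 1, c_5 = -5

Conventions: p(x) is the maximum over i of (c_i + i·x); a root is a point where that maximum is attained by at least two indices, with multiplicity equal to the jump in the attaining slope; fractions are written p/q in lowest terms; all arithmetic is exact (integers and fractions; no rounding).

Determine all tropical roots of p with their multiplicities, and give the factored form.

hull edge (i=0, c=-1) to (i=4, c=1): slope 1/2, span 4
hull edge (i=4, c=1) to (i=5, c=-5): slope -6, span 1
Factored form: p(x) = -5 ⊗ (x ⊕ (-1/2)) ⊗ (x ⊕ (-1/2)) ⊗ (x ⊕ (-1/2)) ⊗ (x ⊕ (-1/2)) ⊗ (x ⊕ 6)
Answer: roots = -1/2 (mult 4), 6 (mult 1)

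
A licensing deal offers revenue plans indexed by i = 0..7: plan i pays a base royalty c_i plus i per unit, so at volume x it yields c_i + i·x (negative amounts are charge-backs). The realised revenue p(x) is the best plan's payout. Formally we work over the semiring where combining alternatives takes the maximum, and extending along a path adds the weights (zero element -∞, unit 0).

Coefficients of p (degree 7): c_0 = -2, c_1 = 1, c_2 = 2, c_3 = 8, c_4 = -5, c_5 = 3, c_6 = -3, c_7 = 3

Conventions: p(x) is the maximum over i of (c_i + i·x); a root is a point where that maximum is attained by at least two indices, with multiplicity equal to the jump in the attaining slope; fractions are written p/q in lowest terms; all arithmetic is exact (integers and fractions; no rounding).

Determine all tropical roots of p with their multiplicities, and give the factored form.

hull edge (i=0, c=-2) to (i=3, c=8): slope 10/3, span 3
hull edge (i=3, c=8) to (i=7, c=3): slope -5/4, span 4
Factored form: p(x) = 3 ⊗ (x ⊕ (-10/3)) ⊗ (x ⊕ (-10/3)) ⊗ (x ⊕ (-10/3)) ⊗ (x ⊕ 5/4) ⊗ (x ⊕ 5/4) ⊗ (x ⊕ 5/4) ⊗ (x ⊕ 5/4)
Answer: roots = -10/3 (mult 3), 5/4 (mult 4)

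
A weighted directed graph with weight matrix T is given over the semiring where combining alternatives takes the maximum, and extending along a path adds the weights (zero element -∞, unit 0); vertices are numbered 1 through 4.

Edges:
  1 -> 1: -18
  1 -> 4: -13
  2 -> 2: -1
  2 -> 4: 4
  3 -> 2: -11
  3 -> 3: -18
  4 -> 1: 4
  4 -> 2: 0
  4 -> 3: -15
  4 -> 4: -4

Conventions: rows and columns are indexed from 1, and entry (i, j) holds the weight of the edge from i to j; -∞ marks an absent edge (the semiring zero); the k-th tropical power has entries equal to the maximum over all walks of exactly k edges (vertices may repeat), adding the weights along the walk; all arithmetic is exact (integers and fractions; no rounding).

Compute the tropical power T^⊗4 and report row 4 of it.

T^⊗2:
  [-9, -13, -28, -17]
  [8, 4, -11, 3]
  [-∞, -12, -36, -7]
  [0, -1, -19, 4]
T^⊗3:
  [-13, -14, -32, -9]
  [7, 3, -12, 8]
  [-3, -7, -22, -8]
  [8, 4, -11, 3]
T^⊗4:
  [-5, -9, -24, -10]
  [12, 8, -7, 7]
  [-4, -8, -23, -3]
  [7, 3, -12, 8]
Answer: row 4 of T^⊗4 = [7, 3, -12, 8]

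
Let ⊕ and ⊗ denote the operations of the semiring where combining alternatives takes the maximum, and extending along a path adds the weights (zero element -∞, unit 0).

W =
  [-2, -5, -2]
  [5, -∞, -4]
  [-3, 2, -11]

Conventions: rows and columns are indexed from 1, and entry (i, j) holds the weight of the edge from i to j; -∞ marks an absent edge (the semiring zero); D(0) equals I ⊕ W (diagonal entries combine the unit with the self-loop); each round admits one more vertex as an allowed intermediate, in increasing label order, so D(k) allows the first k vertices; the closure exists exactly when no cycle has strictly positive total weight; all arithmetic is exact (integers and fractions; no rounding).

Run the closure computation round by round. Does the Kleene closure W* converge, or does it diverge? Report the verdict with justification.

D(0):
  [0, -5, -2]
  [5, 0, -4]
  [-3, 2, 0]
D(1):
  [0, -5, -2]
  [5, 0, 3]
  [-3, 2, 0]
Detection: at round 2, diagonal entry (3, 3) turns strictly positive.
Key observation: the cycle 3->2->1->3 has total weight 2 + 5 + (-2), which is strictly positive.
Answer: DIVERGES — positive cycle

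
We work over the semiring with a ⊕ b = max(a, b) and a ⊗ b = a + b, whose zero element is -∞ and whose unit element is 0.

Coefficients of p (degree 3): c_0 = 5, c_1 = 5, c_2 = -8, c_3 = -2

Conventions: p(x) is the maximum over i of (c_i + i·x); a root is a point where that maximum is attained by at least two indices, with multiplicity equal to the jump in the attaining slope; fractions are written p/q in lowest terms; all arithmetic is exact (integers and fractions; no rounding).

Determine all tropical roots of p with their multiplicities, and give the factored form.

hull edge (i=0, c=5) to (i=1, c=5): slope 0, span 1
hull edge (i=1, c=5) to (i=3, c=-2): slope -7/2, span 2
Factored form: p(x) = -2 ⊗ (x ⊕ 0) ⊗ (x ⊕ 7/2) ⊗ (x ⊕ 7/2)
Answer: roots = 0 (mult 1), 7/2 (mult 2)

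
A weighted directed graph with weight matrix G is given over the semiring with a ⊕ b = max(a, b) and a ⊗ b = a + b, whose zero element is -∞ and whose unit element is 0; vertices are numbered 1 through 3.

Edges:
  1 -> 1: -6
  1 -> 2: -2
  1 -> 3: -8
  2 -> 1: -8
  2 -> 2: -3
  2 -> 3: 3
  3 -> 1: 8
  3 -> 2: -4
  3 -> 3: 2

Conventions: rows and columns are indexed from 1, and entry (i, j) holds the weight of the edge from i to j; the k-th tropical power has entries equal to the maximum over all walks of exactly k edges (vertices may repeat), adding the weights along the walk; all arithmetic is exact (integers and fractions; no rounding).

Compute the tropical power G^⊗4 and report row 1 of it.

G^⊗2:
  [0, -5, 1]
  [11, -1, 5]
  [10, 6, 4]
G^⊗3:
  [9, -2, 3]
  [13, 9, 7]
  [12, 8, 9]
G^⊗4:
  [11, 7, 5]
  [15, 11, 12]
  [17, 10, 11]
Answer: row 1 of G^⊗4 = [11, 7, 5]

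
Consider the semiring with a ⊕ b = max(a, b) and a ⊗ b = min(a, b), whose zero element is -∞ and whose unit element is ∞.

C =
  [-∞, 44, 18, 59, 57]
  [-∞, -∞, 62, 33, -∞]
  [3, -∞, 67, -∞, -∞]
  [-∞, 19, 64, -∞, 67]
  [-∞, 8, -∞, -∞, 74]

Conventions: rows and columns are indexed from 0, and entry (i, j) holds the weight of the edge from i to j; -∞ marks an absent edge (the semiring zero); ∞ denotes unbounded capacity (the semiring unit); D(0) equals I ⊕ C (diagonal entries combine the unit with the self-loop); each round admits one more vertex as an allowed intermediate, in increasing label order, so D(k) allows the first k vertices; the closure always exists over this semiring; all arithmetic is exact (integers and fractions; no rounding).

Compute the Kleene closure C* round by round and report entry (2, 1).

D(0):
  [∞, 44, 18, 59, 57]
  [-∞, ∞, 62, 33, -∞]
  [3, -∞, ∞, -∞, -∞]
  [-∞, 19, 64, ∞, 67]
  [-∞, 8, -∞, -∞, ∞]
D(1):
  [∞, 44, 18, 59, 57]
  [-∞, ∞, 62, 33, -∞]
  [3, 3, ∞, 3, 3]
  [-∞, 19, 64, ∞, 67]
  [-∞, 8, -∞, -∞, ∞]
D(2):
  [∞, 44, 44, 59, 57]
  [-∞, ∞, 62, 33, -∞]
  [3, 3, ∞, 3, 3]
  [-∞, 19, 64, ∞, 67]
  [-∞, 8, 8, 8, ∞]
D(3):
  [∞, 44, 44, 59, 57]
  [3, ∞, 62, 33, 3]
  [3, 3, ∞, 3, 3]
  [3, 19, 64, ∞, 67]
  [3, 8, 8, 8, ∞]
D(4):
  [∞, 44, 59, 59, 59]
  [3, ∞, 62, 33, 33]
  [3, 3, ∞, 3, 3]
  [3, 19, 64, ∞, 67]
  [3, 8, 8, 8, ∞]
D(5):
  [∞, 44, 59, 59, 59]
  [3, ∞, 62, 33, 33]
  [3, 3, ∞, 3, 3]
  [3, 19, 64, ∞, 67]
  [3, 8, 8, 8, ∞]
Answer: C*[2][1] = 3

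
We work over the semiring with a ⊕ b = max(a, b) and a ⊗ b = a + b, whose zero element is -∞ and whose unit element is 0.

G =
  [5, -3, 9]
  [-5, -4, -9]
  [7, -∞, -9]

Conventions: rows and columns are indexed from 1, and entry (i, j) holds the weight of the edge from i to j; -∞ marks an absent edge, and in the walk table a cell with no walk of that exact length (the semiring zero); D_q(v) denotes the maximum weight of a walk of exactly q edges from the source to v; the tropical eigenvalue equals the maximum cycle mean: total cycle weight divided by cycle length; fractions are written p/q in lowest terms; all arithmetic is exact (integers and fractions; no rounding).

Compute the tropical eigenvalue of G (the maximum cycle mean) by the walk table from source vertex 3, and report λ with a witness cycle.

q=0: [-∞, -∞, 0]
q=1: [7, -∞, -9]
q=2: [12, 4, 16]
q=3: [23, 9, 21]
Optimal cycle mean attained by: cycle 1->3->1, total 9 + 7, length 2.
Answer: λ = 8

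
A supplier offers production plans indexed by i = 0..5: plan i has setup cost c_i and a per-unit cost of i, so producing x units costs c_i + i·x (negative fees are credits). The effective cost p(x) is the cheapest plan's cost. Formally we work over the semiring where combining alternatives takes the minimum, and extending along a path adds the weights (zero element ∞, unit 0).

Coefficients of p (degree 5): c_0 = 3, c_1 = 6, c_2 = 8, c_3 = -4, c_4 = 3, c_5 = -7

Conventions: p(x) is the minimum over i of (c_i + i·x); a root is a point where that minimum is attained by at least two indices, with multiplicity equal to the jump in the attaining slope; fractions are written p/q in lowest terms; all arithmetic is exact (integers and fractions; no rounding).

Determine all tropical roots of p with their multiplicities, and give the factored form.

hull edge (i=0, c=3) to (i=3, c=-4): slope -7/3, span 3
hull edge (i=3, c=-4) to (i=5, c=-7): slope -3/2, span 2
Factored form: p(x) = -7 ⊗ (x ⊕ 3/2) ⊗ (x ⊕ 3/2) ⊗ (x ⊕ 7/3) ⊗ (x ⊕ 7/3) ⊗ (x ⊕ 7/3)
Answer: roots = 3/2 (mult 2), 7/3 (mult 3)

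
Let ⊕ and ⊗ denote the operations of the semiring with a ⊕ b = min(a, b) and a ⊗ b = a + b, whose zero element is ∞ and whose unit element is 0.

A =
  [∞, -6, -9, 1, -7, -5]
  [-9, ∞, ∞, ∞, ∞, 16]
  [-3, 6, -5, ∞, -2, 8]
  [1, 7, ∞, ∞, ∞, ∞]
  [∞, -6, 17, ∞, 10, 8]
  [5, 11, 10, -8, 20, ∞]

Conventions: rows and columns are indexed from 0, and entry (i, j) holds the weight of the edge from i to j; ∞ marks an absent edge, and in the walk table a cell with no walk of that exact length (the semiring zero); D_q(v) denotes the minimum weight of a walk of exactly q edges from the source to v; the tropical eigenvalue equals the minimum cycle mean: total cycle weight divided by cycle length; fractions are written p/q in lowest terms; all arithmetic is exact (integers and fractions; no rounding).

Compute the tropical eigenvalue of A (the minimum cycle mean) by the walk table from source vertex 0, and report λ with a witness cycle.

q=0: [0, ∞, ∞, ∞, ∞, ∞]
q=1: [∞, -6, -9, 1, -7, -5]
q=2: [-15, -13, -14, -13, -11, -1]
q=3: [-22, -21, -24, -14, -22, -20]
q=4: [-30, -28, -31, -28, -29, -27]
q=5: [-37, -36, -39, -35, -37, -35]
q=6: [-45, -43, -46, -43, -44, -42]
Optimal cycle mean attained by: cycle 0->1->0, total (-6) + (-9), length 2.
Answer: λ = -15/2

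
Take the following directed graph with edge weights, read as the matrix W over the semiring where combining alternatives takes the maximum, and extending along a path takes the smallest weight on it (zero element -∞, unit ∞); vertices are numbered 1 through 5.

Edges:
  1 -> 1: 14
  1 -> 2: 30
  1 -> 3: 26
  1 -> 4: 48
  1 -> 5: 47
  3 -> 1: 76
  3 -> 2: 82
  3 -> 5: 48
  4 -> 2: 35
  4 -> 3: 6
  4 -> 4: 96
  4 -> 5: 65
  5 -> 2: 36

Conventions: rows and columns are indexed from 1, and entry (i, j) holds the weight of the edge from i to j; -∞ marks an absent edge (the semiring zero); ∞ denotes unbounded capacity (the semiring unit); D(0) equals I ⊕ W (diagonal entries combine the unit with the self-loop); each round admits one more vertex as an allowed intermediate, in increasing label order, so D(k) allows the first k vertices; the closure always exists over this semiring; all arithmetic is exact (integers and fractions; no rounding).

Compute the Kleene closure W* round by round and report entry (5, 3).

D(0):
  [∞, 30, 26, 48, 47]
  [-∞, ∞, -∞, -∞, -∞]
  [76, 82, ∞, -∞, 48]
  [-∞, 35, 6, ∞, 65]
  [-∞, 36, -∞, -∞, ∞]
D(1):
  [∞, 30, 26, 48, 47]
  [-∞, ∞, -∞, -∞, -∞]
  [76, 82, ∞, 48, 48]
  [-∞, 35, 6, ∞, 65]
  [-∞, 36, -∞, -∞, ∞]
D(2):
  [∞, 30, 26, 48, 47]
  [-∞, ∞, -∞, -∞, -∞]
  [76, 82, ∞, 48, 48]
  [-∞, 35, 6, ∞, 65]
  [-∞, 36, -∞, -∞, ∞]
D(3):
  [∞, 30, 26, 48, 47]
  [-∞, ∞, -∞, -∞, -∞]
  [76, 82, ∞, 48, 48]
  [6, 35, 6, ∞, 65]
  [-∞, 36, -∞, -∞, ∞]
D(4):
  [∞, 35, 26, 48, 48]
  [-∞, ∞, -∞, -∞, -∞]
  [76, 82, ∞, 48, 48]
  [6, 35, 6, ∞, 65]
  [-∞, 36, -∞, -∞, ∞]
D(5):
  [∞, 36, 26, 48, 48]
  [-∞, ∞, -∞, -∞, -∞]
  [76, 82, ∞, 48, 48]
  [6, 36, 6, ∞, 65]
  [-∞, 36, -∞, -∞, ∞]
Answer: W*[5][3] = -∞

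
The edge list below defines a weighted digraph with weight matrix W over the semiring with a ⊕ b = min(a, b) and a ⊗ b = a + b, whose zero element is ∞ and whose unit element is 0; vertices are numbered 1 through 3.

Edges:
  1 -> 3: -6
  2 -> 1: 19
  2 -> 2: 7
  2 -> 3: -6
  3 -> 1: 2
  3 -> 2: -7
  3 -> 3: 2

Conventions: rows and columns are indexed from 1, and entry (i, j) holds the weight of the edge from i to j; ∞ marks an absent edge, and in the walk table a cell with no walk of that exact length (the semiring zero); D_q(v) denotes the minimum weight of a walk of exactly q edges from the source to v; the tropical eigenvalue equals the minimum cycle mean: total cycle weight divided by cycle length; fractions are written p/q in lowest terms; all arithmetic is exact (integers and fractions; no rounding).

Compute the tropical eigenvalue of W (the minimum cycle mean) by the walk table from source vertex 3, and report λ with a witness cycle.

q=0: [∞, ∞, 0]
q=1: [2, -7, 2]
q=2: [4, -5, -13]
q=3: [-11, -20, -11]
Optimal cycle mean attained by: cycle 2->3->2, total (-6) + (-7), length 2.
Answer: λ = -13/2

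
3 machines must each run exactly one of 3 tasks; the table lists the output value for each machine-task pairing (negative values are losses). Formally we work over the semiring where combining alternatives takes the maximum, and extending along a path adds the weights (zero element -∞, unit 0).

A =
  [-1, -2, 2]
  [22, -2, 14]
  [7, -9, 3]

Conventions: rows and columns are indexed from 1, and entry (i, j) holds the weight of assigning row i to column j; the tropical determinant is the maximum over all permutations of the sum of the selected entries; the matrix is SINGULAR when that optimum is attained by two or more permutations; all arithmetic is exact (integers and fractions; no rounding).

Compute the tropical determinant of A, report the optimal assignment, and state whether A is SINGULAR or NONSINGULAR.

σ = (1, 2, 3): (-1) + (-2) + 3 = 0
σ = (1, 3, 2): (-1) + 14 + (-9) = 4
σ = (2, 1, 3): (-2) + 22 + 3 = 23
σ = (2, 3, 1): (-2) + 14 + 7 = 19
σ = (3, 1, 2): 2 + 22 + (-9) = 15
σ = (3, 2, 1): 2 + (-2) + 7 = 7
Optimal value attained by: σ = (2, 1, 3).
Answer: det⊕(A) = 23; verdict: NONSINGULAR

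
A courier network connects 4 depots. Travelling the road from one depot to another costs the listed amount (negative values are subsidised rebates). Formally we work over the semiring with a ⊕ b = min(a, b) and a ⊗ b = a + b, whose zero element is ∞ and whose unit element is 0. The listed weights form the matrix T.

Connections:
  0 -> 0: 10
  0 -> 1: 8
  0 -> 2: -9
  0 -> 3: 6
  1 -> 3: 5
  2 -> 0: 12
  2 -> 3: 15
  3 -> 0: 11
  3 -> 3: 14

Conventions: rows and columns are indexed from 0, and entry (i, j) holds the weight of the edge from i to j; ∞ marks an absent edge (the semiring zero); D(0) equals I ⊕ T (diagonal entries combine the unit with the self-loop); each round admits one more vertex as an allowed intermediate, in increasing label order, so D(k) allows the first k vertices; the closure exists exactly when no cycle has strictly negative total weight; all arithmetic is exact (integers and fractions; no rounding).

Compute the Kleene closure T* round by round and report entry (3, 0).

D(0):
  [0, 8, -9, 6]
  [∞, 0, ∞, 5]
  [12, ∞, 0, 15]
  [11, ∞, ∞, 0]
D(1):
  [0, 8, -9, 6]
  [∞, 0, ∞, 5]
  [12, 20, 0, 15]
  [11, 19, 2, 0]
D(2):
  [0, 8, -9, 6]
  [∞, 0, ∞, 5]
  [12, 20, 0, 15]
  [11, 19, 2, 0]
D(3):
  [0, 8, -9, 6]
  [∞, 0, ∞, 5]
  [12, 20, 0, 15]
  [11, 19, 2, 0]
D(4):
  [0, 8, -9, 6]
  [16, 0, 7, 5]
  [12, 20, 0, 15]
  [11, 19, 2, 0]
Answer: T*[3][0] = 11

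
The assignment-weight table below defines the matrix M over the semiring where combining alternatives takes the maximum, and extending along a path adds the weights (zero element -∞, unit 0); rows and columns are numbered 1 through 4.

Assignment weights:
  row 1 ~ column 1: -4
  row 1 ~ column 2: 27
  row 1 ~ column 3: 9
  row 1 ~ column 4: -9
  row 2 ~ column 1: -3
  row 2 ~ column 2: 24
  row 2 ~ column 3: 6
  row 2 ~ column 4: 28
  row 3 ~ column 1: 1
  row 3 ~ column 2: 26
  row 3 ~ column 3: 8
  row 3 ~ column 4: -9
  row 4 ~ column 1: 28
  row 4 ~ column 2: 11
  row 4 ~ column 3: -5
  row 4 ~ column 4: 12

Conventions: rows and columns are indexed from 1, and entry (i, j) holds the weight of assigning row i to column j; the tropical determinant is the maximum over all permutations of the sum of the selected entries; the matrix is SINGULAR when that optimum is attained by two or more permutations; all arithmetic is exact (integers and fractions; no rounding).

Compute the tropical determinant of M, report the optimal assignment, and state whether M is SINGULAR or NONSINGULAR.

σ = (1, 2, 3, 4): (-4) + 24 + 8 + 12 = 40
σ = (1, 2, 4, 3): (-4) + 24 + (-9) + (-5) = 6
σ = (1, 3, 2, 4): (-4) + 6 + 26 + 12 = 40
σ = (1, 3, 4, 2): (-4) + 6 + (-9) + 11 = 4
σ = (1, 4, 2, 3): (-4) + 28 + 26 + (-5) = 45
σ = (1, 4, 3, 2): (-4) + 28 + 8 + 11 = 43
σ = (2, 1, 3, 4): 27 + (-3) + 8 + 12 = 44
σ = (2, 1, 4, 3): 27 + (-3) + (-9) + (-5) = 10
σ = (2, 3, 1, 4): 27 + 6 + 1 + 12 = 46
σ = (2, 3, 4, 1): 27 + 6 + (-9) + 28 = 52
σ = (2, 4, 1, 3): 27 + 28 + 1 + (-5) = 51
σ = (2, 4, 3, 1): 27 + 28 + 8 + 28 = 91
σ = (3, 1, 2, 4): 9 + (-3) + 26 + 12 = 44
σ = (3, 1, 4, 2): 9 + (-3) + (-9) + 11 = 8
σ = (3, 2, 1, 4): 9 + 24 + 1 + 12 = 46
σ = (3, 2, 4, 1): 9 + 24 + (-9) + 28 = 52
σ = (3, 4, 1, 2): 9 + 28 + 1 + 11 = 49
σ = (3, 4, 2, 1): 9 + 28 + 26 + 28 = 91
σ = (4, 1, 2, 3): (-9) + (-3) + 26 + (-5) = 9
σ = (4, 1, 3, 2): (-9) + (-3) + 8 + 11 = 7
σ = (4, 2, 1, 3): (-9) + 24 + 1 + (-5) = 11
σ = (4, 2, 3, 1): (-9) + 24 + 8 + 28 = 51
σ = (4, 3, 1, 2): (-9) + 6 + 1 + 11 = 9
σ = (4, 3, 2, 1): (-9) + 6 + 26 + 28 = 51
Optimal value attained by: σ = (2, 4, 3, 1).
Answer: det⊕(M) = 91; verdict: SINGULAR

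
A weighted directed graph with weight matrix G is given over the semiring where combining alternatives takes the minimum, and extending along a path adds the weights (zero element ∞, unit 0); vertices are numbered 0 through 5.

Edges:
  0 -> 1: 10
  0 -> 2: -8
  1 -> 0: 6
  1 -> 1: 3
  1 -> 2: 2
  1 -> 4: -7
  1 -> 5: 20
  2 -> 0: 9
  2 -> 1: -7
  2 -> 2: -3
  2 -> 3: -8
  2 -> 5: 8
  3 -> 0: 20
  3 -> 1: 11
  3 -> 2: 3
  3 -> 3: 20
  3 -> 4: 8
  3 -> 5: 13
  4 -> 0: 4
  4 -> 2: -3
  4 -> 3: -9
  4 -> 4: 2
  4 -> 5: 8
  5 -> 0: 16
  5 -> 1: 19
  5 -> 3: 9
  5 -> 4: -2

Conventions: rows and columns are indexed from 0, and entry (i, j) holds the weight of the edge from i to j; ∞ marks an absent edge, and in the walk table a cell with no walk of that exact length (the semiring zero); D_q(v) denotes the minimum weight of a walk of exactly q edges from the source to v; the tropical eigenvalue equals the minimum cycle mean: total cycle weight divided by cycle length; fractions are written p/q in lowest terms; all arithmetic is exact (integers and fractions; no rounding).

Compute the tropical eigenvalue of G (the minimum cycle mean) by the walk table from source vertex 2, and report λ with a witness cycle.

q=0: [∞, ∞, 0, ∞, ∞, ∞]
q=1: [9, -7, -3, -8, ∞, 8]
q=2: [-1, -10, -6, -11, -14, 5]
q=3: [-10, -13, -17, -23, -17, -6]
q=4: [-13, -24, -20, -26, -20, -10]
q=5: [-18, -27, -23, -29, -31, -13]
q=6: [-27, -30, -34, -40, -34, -23]
Optimal cycle mean attained by: cycle 1->4->2->1, total (-7) + (-3) + (-7), length 3.
Answer: λ = -17/3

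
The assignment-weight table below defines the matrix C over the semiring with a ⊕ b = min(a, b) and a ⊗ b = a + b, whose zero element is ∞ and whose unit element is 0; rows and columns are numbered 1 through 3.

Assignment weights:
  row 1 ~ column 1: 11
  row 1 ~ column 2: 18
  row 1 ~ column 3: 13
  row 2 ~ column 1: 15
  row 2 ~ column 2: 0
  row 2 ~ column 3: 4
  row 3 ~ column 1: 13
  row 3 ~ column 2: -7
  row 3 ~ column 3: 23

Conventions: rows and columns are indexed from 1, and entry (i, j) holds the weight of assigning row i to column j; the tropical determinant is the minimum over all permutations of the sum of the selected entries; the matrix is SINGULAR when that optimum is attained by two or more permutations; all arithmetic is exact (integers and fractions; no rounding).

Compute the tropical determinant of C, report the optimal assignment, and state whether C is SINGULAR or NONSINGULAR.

σ = (1, 2, 3): 11 + 0 + 23 = 34
σ = (1, 3, 2): 11 + 4 + (-7) = 8
σ = (2, 1, 3): 18 + 15 + 23 = 56
σ = (2, 3, 1): 18 + 4 + 13 = 35
σ = (3, 1, 2): 13 + 15 + (-7) = 21
σ = (3, 2, 1): 13 + 0 + 13 = 26
Optimal value attained by: σ = (1, 3, 2).
Answer: det⊕(C) = 8; verdict: NONSINGULAR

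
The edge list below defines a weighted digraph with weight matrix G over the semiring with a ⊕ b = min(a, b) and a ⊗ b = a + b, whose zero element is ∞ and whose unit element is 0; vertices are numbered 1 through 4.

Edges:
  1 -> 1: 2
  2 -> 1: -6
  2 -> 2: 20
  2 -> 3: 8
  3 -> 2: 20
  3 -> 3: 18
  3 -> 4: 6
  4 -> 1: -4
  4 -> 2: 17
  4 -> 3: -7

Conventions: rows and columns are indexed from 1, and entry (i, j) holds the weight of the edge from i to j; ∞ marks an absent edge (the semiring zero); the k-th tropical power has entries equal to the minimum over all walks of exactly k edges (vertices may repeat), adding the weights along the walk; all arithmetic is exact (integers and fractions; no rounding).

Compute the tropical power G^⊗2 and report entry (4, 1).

G^⊗2:
  [4, ∞, ∞, ∞]
  [-4, 28, 26, 14]
  [2, 23, -1, 24]
  [-2, 13, 11, -1]
Key observation: the optimum is the walk 4->1->1, with weight (-4) + 2 = -2.
Optimal value attained by: walk 4->1->1.
Answer: (G^⊗2)[4][1] = -2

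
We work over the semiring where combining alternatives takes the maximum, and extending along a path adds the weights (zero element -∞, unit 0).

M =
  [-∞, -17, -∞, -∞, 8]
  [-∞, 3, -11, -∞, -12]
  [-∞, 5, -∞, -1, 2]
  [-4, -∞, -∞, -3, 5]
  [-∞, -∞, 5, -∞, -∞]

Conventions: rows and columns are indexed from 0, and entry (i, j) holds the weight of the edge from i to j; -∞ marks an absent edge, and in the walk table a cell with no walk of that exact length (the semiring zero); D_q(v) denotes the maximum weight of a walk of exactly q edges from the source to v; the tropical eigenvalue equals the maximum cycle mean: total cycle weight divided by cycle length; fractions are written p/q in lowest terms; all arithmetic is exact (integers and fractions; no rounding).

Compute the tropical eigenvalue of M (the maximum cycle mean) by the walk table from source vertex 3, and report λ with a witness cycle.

q=0: [-∞, -∞, -∞, 0, -∞]
q=1: [-4, -∞, -∞, -3, 5]
q=2: [-7, -21, 10, -6, 4]
q=3: [-10, 15, 9, 9, 12]
q=4: [5, 18, 17, 8, 14]
q=5: [4, 22, 19, 16, 19]
Optimal cycle mean attained by: cycle 2->4->2, total 2 + 5, length 2.
Answer: λ = 7/2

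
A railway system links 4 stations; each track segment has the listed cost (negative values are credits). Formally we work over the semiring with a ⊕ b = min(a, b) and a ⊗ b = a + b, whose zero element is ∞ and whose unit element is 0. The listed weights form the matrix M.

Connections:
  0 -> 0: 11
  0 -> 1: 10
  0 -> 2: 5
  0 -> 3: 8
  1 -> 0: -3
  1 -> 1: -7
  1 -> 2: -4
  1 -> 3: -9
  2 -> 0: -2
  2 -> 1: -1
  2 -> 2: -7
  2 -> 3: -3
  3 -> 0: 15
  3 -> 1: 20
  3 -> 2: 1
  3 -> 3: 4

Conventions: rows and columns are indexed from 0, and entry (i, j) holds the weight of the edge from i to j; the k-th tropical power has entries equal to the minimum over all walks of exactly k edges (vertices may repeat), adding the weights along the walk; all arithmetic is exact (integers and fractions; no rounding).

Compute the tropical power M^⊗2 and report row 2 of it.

M^⊗2:
  [3, 3, -2, 1]
  [-10, -14, -11, -16]
  [-9, -8, -14, -10]
  [-1, 0, -6, -2]
Answer: row 2 of M^⊗2 = [-9, -8, -14, -10]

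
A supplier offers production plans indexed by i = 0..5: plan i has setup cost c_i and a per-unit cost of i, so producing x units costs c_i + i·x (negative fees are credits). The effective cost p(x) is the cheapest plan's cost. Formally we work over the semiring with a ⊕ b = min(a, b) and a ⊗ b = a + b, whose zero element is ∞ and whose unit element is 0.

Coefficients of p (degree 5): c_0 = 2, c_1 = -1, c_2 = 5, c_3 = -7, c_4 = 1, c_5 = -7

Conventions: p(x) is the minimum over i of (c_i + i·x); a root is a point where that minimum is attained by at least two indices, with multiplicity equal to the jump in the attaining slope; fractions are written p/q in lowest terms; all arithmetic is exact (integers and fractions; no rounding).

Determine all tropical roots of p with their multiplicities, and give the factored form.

hull edge (i=0, c=2) to (i=3, c=-7): slope -3, span 3
hull edge (i=3, c=-7) to (i=5, c=-7): slope 0, span 2
Factored form: p(x) = -7 ⊗ (x ⊕ 0) ⊗ (x ⊕ 0) ⊗ (x ⊕ 3) ⊗ (x ⊕ 3) ⊗ (x ⊕ 3)
Answer: roots = 0 (mult 2), 3 (mult 3)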